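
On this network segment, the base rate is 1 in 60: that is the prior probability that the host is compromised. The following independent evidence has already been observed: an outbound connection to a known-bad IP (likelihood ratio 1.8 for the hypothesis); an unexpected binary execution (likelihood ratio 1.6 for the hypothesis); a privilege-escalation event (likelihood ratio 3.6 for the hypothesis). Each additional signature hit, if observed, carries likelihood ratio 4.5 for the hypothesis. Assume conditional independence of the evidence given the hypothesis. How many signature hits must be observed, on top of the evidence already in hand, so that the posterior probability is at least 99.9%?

6

Prior odds = (1/60)/(59/60) = 1/59.
Combined Bayes factor of the evidence already in hand = 1.8 × 1.6 × 3.6 = 10.368.
Odds after that evidence = (1/59) × 10.368 = 1296/7375.
Target odds = 0.999/0.001 = 999.
Need 4.5ⁿ ≥ 999 ÷ (1296/7375) = 272875/48.
4.5⁵ = 1845.28125 falls short of 272875/48 but 4.5⁶ = 8303.765625 reaches it, so n = 6.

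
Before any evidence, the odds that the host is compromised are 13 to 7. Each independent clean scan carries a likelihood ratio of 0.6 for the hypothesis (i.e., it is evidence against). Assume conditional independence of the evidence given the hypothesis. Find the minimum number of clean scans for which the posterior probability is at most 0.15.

5

Prior odds = 13/7.
Likelihood ratio per clean scan = 0.6.
Target odds: 0.15 ÷ 0.85 = 3/17.
Need (13/7) × 0.6ⁿ ≤ 3/17, i.e. 0.6ⁿ ≤ 21/221.
0.6⁴ = 0.1296 is still above 21/221 but 0.6⁵ = 0.07776 is at or below it, so n = 5.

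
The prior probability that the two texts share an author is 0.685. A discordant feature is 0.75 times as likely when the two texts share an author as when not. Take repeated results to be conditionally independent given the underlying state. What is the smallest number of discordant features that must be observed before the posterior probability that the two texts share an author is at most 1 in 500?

25

Prior odds = 0.685/0.315 = 137/63.
Likelihood ratio per discordant feature = 0.75.
Target posterior odds = 0.002/0.998 = 1/499.
Need (137/63) × 0.75ⁿ ≤ 1/499, i.e. 0.75ⁿ ≤ 63/68363.
0.75²⁴ ≈0.00100339 is still above 63/68363 but 0.75²⁵ ≈0.000752543 is at or below it, so n = 25.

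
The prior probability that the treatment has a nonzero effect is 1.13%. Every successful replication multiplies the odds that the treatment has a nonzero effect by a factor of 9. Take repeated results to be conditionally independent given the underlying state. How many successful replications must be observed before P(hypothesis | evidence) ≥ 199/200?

Prior odds = 0.0113/0.9887 = 113/9887.
Likelihood ratio per successful replication = 9.
Target posterior odds = 0.995/0.005 = 199.
Require 9ⁿ ≥ 199 ÷ (113/9887) = 1967513/113.
9⁴ = 6561 falls short of 1967513/113 but 9⁵ = 59049 reaches it, so n = 5.

5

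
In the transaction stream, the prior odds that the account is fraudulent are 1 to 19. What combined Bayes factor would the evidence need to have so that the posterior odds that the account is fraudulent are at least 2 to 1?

Prior odds = 1/19.
Target odds = 2.
Required Bayes factor = 2 ÷ (1/19) = 38.

38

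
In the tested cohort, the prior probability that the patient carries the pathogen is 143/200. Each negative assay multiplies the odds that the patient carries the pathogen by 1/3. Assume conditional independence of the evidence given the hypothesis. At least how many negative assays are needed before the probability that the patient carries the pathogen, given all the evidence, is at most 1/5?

Prior odds: 0.715 ÷ 0.285 = 143/57.
Likelihood ratio per negative assay = 1/3.
Target odds: 0.2 ÷ 0.8 = 0.25.
Need (143/57) × (1/3)ⁿ ≤ 0.25, i.e. (1/3)ⁿ ≤ 57/572.
(1/3)² = 1/9 is still above 57/572 but (1/3)³ = 1/27 is at or below it, so n = 3.

3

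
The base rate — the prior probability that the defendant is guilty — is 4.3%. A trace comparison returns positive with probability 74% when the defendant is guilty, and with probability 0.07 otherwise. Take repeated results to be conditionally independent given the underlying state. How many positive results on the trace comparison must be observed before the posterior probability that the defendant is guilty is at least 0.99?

Prior odds: 0.043 ÷ 0.957 = 43/957.
Likelihood ratio of a positive result = 0.74/0.07 = 74/7.
Target odds: 0.99 ÷ 0.01 = 99.
Need (43/957) × (74/7)ⁿ ≥ 99, i.e. (74/7)ⁿ ≥ 94743/43.
(74/7)³ = 405224/343 falls short of 94743/43 but (74/7)⁴ = 29986576/2401 reaches it, so n = 4.

4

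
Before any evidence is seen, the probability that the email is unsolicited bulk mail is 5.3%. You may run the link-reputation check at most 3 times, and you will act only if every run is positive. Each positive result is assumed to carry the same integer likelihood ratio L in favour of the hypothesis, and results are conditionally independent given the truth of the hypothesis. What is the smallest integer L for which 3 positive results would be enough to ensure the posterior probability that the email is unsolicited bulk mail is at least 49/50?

Prior odds = 0.053/0.947 = 53/947.
Target odds = 0.98/0.02 = 49.
Need L³ ≥ 49 ÷ (53/947) = 46403/53.
9³ = 729 < 46403/53 ≤ 1000 = 10³, so L = 10.

10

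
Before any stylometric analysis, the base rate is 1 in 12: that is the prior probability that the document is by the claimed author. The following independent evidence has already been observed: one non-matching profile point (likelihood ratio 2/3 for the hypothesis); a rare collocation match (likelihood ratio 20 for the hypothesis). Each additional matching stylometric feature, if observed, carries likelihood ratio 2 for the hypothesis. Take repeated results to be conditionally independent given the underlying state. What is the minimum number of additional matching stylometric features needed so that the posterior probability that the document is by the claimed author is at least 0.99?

7

Prior odds = (1/12)/(11/12) = 1/11.
Combined Bayes factor of the evidence already in hand = (2/3) × 20 = 40/3.
Odds after that evidence = (1/11) × 40/3 = 40/33.
Target odds = 0.99/0.01 = 99.
Need 2ⁿ ≥ 99 ÷ (40/33) = 81.675.
2⁶ = 64 falls short of 81.675 but 2⁷ = 128 reaches it, so n = 7.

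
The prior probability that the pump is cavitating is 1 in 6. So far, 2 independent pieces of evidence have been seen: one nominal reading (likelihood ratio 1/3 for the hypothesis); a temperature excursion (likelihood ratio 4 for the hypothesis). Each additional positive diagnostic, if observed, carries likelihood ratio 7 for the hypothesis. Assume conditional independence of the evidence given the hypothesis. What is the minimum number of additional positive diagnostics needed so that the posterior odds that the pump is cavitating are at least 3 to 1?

2

Prior odds = (1/6)/(5/6) = 0.2.
Combined Bayes factor of the evidence already in hand = (1/3) × 4 = 4/3.
Odds after that evidence = 0.2 × 4/3 = 4/15.
Target odds = 3.
Need 7ⁿ ≥ 3 ÷ (4/15) = 11.25.
7¹ = 7 falls short of 11.25 but 7² = 49 reaches it, so n = 2.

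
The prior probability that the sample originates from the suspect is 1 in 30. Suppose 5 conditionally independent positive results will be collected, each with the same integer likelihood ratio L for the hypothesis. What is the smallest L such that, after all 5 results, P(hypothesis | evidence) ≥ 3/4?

Prior odds = (1/30)/(29/30) = 1/29.
Target odds = 0.75/0.25 = 3.
Need L⁵ ≥ 3 ÷ (1/29) = 87.
2⁵ = 32 < 87 ≤ 243 = 3⁵, so L = 3.

3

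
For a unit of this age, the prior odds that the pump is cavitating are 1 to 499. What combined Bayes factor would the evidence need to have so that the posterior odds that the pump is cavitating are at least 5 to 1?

Prior odds = 1/499.
Target odds = 5.
Required Bayes factor = 5 ÷ (1/499) = 2495.

2495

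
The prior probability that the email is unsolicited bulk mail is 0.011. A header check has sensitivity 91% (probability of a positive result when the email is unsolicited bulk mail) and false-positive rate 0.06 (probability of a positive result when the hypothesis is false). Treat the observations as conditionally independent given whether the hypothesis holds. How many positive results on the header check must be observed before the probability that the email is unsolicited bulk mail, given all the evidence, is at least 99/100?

Prior odds = 0.011/0.989 = 11/989.
Likelihood ratio of a positive result = 0.91/0.06 = 91/6.
Target posterior odds = 0.99/0.01 = 99.
Need (11/989) × (91/6)ⁿ ≥ 99, i.e. (91/6)ⁿ ≥ 8901.
(91/6)³ = 753571/216 falls short of 8901 but (91/6)⁴ = 68574961/1296 reaches it, so n = 4.

4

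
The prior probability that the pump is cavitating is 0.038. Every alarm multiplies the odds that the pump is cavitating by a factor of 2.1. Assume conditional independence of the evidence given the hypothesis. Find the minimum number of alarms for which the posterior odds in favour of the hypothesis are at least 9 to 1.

Prior odds = 0.038/0.962 = 19/481.
Likelihood ratio per alarm = 2.1.
Target odds = 9.
Require 2.1ⁿ ≥ 9 ÷ (19/481) = 4329/19.
2.1⁷ ≈180.109 falls short of 4329/19 but 2.1⁸ ≈378.229 reaches it, so n = 8.

8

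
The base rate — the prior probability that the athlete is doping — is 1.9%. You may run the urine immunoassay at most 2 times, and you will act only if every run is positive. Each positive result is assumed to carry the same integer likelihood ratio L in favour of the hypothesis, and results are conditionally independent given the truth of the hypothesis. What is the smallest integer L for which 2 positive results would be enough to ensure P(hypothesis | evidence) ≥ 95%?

Prior odds = 0.019/0.981 = 19/981.
Target odds = 0.95/0.05 = 19.
Need L² ≥ 19 ÷ (19/981) = 981.
31² = 961 < 981 ≤ 1024 = 32², so L = 32.

32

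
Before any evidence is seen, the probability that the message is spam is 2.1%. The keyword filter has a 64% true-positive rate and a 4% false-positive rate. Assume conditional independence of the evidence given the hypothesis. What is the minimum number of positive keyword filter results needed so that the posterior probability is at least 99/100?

4

Prior odds = 0.021/0.979 = 21/979.
Likelihood ratio of a positive result = 0.64/0.04 = 16.
Target posterior odds = 0.99/0.01 = 99.
Need (21/979) × 16ⁿ ≥ 99, i.e. 16ⁿ ≥ 32307/7.
16³ = 4096 falls short of 32307/7 but 16⁴ = 65536 reaches it, so n = 4.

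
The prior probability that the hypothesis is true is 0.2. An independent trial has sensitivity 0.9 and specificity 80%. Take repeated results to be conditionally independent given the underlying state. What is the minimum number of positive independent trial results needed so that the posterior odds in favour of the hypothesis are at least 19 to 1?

3

Prior odds: 0.2 ÷ 0.8 = 0.25.
False-positive rate = 1 − 0.8 = 0.2; likelihood ratio of a positive = 0.9/0.2 = 4.5.
Target odds = 19.
Need 0.25 × 4.5ⁿ ≥ 19, i.e. 4.5ⁿ ≥ 76.
4.5² = 20.25 falls short of 76 but 4.5³ = 91.125 reaches it, so n = 3.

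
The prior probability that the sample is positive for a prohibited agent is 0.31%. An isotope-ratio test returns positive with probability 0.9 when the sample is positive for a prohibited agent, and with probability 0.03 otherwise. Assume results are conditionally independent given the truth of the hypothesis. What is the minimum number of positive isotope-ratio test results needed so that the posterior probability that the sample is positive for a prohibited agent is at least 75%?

3

Prior odds = 0.0031/0.9969 = 31/9969.
Likelihood ratio of a positive result = 0.9/0.03 = 30.
Target posterior odds = 0.75/0.25 = 3.
Need (31/9969) × 30ⁿ ≥ 3, i.e. 30ⁿ ≥ 29907/31.
30² = 900 falls short of 29907/31 but 30³ = 27000 reaches it, so n = 3.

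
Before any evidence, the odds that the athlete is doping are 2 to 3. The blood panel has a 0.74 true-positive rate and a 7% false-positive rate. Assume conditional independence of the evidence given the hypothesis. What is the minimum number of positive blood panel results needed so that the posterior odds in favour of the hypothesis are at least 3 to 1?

1

Prior odds = 2/3.
Likelihood ratio of a positive result = 0.74/0.07 = 74/7.
Target odds = 3.
Need (2/3) × (74/7)ⁿ ≥ 3, i.e. (74/7)ⁿ ≥ 4.5.
(74/7)¹ = 74/7, which meets the required 4.5; so n = 1.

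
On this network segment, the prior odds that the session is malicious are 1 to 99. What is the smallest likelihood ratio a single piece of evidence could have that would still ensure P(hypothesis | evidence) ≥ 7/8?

Prior odds = 1/99.
Target odds = 0.875/0.125 = 7.
Required Bayes factor = 7 ÷ (1/99) = 693.

693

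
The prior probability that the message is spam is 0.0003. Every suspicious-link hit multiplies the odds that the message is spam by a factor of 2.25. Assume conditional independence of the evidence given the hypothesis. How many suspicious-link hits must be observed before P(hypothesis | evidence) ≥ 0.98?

Prior odds: 0.0003 ÷ 0.9997 = 3/9997.
Likelihood ratio per suspicious-link hit = 2.25.
Target posterior odds = 0.98/0.02 = 49.
Require 2.25ⁿ ≥ 49 ÷ (3/9997) = 489853/3.
2.25¹⁴ ≈85222.7 falls short of 489853/3 but 2.25¹⁵ ≈191751 reaches it, so n = 15.

15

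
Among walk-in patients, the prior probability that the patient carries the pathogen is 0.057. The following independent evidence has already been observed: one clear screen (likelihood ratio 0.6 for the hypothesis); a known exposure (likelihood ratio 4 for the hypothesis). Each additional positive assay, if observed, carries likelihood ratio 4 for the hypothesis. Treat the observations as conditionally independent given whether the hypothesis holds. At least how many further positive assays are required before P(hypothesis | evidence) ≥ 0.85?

3

Prior odds = 0.057/0.943 = 57/943.
Combined Bayes factor of the evidence already in hand = 0.6 × 4 = 2.4.
Odds after that evidence = (57/943) × 2.4 = 684/4715.
Target odds = 0.85/0.15 = 17/3.
Need 4ⁿ ≥ 17/3 ÷ (684/4715) = 80155/2052.
4² = 16 falls short of 80155/2052 but 4³ = 64 reaches it, so n = 3.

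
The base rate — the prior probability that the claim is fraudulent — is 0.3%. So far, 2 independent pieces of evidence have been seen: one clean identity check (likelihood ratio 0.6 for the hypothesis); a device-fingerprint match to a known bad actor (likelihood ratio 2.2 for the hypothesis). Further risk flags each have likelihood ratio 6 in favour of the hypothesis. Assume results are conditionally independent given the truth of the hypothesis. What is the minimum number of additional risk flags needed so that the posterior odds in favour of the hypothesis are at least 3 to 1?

4

Prior odds = 0.003/0.997 = 3/997.
Combined Bayes factor of the evidence already in hand = 0.6 × 2.2 = 1.32.
Odds after that evidence = (3/997) × 1.32 = 99/24925.
Target odds = 3.
Need 6ⁿ ≥ 3 ÷ (99/24925) = 24925/33.
6³ = 216 falls short of 24925/33 but 6⁴ = 1296 reaches it, so n = 4.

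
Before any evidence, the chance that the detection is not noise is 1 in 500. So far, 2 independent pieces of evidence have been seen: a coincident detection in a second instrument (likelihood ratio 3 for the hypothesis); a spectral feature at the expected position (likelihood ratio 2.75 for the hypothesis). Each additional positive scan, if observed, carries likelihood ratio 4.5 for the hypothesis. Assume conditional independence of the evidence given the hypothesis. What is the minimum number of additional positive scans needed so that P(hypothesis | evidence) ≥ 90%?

5

Prior odds = 0.002/0.998 = 1/499.
Combined Bayes factor of the evidence already in hand = 3 × 2.75 = 8.25.
Odds after that evidence = (1/499) × 8.25 = 33/1996.
Target odds = 0.9/0.1 = 9.
Need 4.5ⁿ ≥ 9 ÷ (33/1996) = 5988/11.
4.5⁴ = 410.0625 falls short of 5988/11 but 4.5⁵ = 1845.28125 reaches it, so n = 5.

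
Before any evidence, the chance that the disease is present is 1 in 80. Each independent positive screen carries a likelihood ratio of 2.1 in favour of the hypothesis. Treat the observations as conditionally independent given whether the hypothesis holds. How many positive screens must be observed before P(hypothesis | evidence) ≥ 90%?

Prior odds: 0.0125 ÷ 0.9875 = 1/79.
Likelihood ratio per positive screen = 2.1.
Target posterior odds = 0.9/0.1 = 9.
Require 2.1ⁿ ≥ 9 ÷ (1/79) = 711.
2.1⁸ ≈378.229 falls short of 711 but 2.1⁹ ≈794.28 reaches it, so n = 9.

9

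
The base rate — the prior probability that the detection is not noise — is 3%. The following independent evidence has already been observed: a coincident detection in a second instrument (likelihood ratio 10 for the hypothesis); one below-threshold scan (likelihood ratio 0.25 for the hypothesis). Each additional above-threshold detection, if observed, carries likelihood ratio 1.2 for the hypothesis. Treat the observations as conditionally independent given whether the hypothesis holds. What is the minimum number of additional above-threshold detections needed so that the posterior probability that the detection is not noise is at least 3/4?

Prior odds = 0.03/0.97 = 3/97.
Combined Bayes factor of the evidence already in hand = 10 × 0.25 = 2.5.
Odds after that evidence = (3/97) × 2.5 = 15/194.
Target odds = 0.75/0.25 = 3.
Need 1.2ⁿ ≥ 3 ÷ (15/194) = 38.8.
1.2²⁰ ≈38.3376 falls short of 38.8 but 1.2²¹ ≈46.0051 reaches it, so n = 21.

21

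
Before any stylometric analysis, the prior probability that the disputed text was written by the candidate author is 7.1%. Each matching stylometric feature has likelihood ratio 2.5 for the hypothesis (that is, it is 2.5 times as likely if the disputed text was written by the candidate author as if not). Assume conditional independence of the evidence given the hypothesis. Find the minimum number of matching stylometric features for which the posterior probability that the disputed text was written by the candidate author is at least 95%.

7

Prior odds = 0.071/0.929 = 71/929.
Likelihood ratio per matching stylometric feature = 2.5.
Target odds: 0.95 ÷ 0.05 = 19.
Need (71/929) × 2.5ⁿ ≥ 19, i.e. 2.5ⁿ ≥ 17651/71.
2.5⁶ = 244.140625 falls short of 17651/71 but 2.5⁷ = 610.3515625 reaches it, so n = 7.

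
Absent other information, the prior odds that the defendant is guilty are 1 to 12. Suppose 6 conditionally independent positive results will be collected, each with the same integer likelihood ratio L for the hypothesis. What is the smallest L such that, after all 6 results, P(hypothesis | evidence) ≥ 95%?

Prior odds = 1/12.
Target odds = 0.95/0.05 = 19.
Need L⁶ ≥ 19 ÷ (1/12) = 228.
2⁶ = 64 < 228 ≤ 729 = 3⁶, so L = 3.

3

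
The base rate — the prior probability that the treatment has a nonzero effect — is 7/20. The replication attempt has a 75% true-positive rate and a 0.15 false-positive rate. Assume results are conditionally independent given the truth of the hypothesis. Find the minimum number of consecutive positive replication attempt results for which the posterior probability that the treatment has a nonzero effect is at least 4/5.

2

Prior odds: 0.35 ÷ 0.65 = 7/13.
Likelihood ratio of a positive result = 0.75/0.15 = 5.
Target posterior odds = 0.8/0.2 = 4.
Require 5ⁿ ≥ 4 ÷ (7/13) = 52/7.
5¹ = 5 falls short of 52/7 but 5² = 25 reaches it, so n = 2.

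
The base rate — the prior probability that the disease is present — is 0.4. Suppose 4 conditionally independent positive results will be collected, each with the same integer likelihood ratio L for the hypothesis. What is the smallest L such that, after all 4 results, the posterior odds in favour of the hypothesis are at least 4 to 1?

Prior odds = 0.4/0.6 = 2/3.
Target odds = 4.
Need L⁴ ≥ 4 ÷ (2/3) = 6.
1⁴ = 1 < 6 ≤ 16 = 2⁴, so L = 2.

2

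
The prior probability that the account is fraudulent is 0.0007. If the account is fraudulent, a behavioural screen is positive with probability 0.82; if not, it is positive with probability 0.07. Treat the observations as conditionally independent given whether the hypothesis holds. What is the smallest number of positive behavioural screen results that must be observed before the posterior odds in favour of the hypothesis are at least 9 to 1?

Prior odds = 0.0007/0.9993 = 7/9993.
Likelihood ratio of a positive = 0.82/0.07 = 82/7.
Target odds = 9.
Require (82/7)ⁿ ≥ 9 ÷ (7/9993) = 89937/7.
(82/7)³ = 551368/343 falls short of 89937/7 but (82/7)⁴ = 45212176/2401 reaches it, so n = 4.

4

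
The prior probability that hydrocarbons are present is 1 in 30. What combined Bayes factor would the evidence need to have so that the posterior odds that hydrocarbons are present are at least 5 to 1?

145

Prior odds = (1/30)/(29/30) = 1/29.
Target odds = 5.
Required Bayes factor = 5 ÷ (1/29) = 145.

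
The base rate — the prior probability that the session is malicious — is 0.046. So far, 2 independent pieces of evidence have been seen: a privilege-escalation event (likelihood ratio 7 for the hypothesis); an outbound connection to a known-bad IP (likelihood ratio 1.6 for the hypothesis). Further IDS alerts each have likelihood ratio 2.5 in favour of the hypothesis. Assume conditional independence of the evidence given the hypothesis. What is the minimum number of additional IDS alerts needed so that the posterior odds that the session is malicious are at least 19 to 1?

4

Prior odds = 0.046/0.954 = 23/477.
Combined Bayes factor of the evidence already in hand = 7 × 1.6 = 11.2.
Odds after that evidence = (23/477) × 11.2 = 1288/2385.
Target odds = 19.
Need 2.5ⁿ ≥ 19 ÷ (1288/2385) = 45315/1288.
2.5³ = 15.625 falls short of 45315/1288 but 2.5⁴ = 39.0625 reaches it, so n = 4.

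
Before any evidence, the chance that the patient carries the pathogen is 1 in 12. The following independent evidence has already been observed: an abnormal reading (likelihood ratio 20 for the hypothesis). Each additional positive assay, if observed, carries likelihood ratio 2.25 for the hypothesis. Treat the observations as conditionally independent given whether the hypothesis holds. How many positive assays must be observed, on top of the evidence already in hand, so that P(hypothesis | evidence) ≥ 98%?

5

Prior odds = (1/12)/(11/12) = 1/11.
Bayes factor of the evidence already in hand = 20.
Odds after that evidence = (1/11) × 20 = 20/11.
Target odds = 0.98/0.02 = 49.
Need 2.25ⁿ ≥ 49 ÷ (20/11) = 26.95.
2.25⁴ = 25.62890625 falls short of 26.95 but 2.25⁵ = 59049/1024 reaches it, so n = 5.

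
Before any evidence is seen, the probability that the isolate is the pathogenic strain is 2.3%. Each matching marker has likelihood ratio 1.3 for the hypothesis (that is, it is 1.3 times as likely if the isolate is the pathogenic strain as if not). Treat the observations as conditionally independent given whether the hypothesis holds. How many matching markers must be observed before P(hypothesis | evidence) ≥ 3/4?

19

Prior odds: 0.023 ÷ 0.977 = 23/977.
Likelihood ratio per matching marker = 1.3.
Target posterior odds = 0.75/0.25 = 3.
Need (23/977) × 1.3ⁿ ≥ 3, i.e. 1.3ⁿ ≥ 2931/23.
1.3¹⁸ ≈112.455 falls short of 2931/23 but 1.3¹⁹ ≈146.192 reaches it, so n = 19.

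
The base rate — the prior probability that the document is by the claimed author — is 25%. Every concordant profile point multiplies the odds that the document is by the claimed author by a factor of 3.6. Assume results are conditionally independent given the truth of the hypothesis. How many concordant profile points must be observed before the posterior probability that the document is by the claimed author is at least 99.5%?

5

Prior odds = 0.25/0.75 = 1/3.
Likelihood ratio per concordant profile point = 3.6.
Target posterior odds = 0.995/0.005 = 199.
Need (1/3) × 3.6ⁿ ≥ 199, i.e. 3.6ⁿ ≥ 597.
3.6⁴ = 167.9616 falls short of 597 but 3.6⁵ = 604.66176 reaches it, so n = 5.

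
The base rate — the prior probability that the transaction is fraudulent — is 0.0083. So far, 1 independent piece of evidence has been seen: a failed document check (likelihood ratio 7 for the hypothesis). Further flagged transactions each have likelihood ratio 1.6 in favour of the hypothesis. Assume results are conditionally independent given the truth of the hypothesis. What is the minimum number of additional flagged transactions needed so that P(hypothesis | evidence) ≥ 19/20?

13

Prior odds = 0.0083/0.9917 = 83/9917.
Bayes factor of the evidence already in hand = 7.
Odds after that evidence = (83/9917) × 7 = 581/9917.
Target odds = 0.95/0.05 = 19.
Need 1.6ⁿ ≥ 19 ÷ (581/9917) = 188423/581.
1.6¹² ≈281.475 falls short of 188423/581 but 1.6¹³ ≈450.36 reaches it, so n = 13.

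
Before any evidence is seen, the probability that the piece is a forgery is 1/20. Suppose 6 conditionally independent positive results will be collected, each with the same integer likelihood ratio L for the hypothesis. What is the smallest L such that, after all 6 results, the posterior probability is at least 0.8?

Prior odds = 0.05/0.95 = 1/19.
Target odds = 0.8/0.2 = 4.
Need L⁶ ≥ 4 ÷ (1/19) = 76.
2⁶ = 64 < 76 ≤ 729 = 3⁶, so L = 3.

3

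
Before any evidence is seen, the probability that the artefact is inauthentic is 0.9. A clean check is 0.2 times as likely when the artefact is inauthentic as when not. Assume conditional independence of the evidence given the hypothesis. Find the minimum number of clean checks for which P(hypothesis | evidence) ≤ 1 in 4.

3

Prior odds: 0.9 ÷ 0.1 = 9.
Likelihood ratio per clean check = 0.2.
Target odds: 0.25 ÷ 0.75 = 1/3.
Require 0.2ⁿ ≤ 1/3 ÷ 9 = 1/27.
0.2² = 0.04 is still above 1/27 but 0.2³ = 0.008 is at or below it, so n = 3.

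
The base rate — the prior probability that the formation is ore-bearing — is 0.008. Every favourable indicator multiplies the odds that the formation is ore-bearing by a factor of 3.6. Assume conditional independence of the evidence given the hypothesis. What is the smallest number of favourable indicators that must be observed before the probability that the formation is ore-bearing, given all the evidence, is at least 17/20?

Prior odds: 0.008 ÷ 0.992 = 1/124.
Likelihood ratio per favourable indicator = 3.6.
Target odds: 0.85 ÷ 0.15 = 17/3.
Need (1/124) × 3.6ⁿ ≥ 17/3, i.e. 3.6ⁿ ≥ 2108/3.
3.6⁵ = 604.66176 falls short of 2108/3 but 3.6⁶ = 34012224/15625 reaches it, so n = 6.

6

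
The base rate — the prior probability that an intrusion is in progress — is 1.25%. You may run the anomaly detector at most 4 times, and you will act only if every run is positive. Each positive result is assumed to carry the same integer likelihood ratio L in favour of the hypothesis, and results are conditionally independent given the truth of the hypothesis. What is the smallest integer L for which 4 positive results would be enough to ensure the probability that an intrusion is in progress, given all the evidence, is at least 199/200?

Prior odds = 0.0125/0.9875 = 1/79.
Target odds = 0.995/0.005 = 199.
Need L⁴ ≥ 199 ÷ (1/79) = 15721.
11⁴ = 14641 < 15721 ≤ 20736 = 12⁴, so L = 12.

12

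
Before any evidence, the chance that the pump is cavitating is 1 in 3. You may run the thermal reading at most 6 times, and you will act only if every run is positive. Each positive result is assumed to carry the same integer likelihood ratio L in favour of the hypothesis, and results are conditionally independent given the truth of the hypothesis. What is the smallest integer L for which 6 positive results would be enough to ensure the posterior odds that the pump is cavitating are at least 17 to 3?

2

Prior odds = (1/3)/(2/3) = 0.5.
Target odds = 17/3.
Need L⁶ ≥ 17/3 ÷ 0.5 = 34/3.
1⁶ = 1 < 34/3 ≤ 64 = 2⁶, so L = 2.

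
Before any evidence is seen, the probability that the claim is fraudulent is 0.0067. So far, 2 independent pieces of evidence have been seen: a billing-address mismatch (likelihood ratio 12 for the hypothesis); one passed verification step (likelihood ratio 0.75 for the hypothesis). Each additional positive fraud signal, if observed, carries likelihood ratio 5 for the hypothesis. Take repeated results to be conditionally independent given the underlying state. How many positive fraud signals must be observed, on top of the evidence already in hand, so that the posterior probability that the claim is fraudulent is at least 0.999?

7

Prior odds = 0.0067/0.9933 = 67/9933.
Combined Bayes factor of the evidence already in hand = 12 × 0.75 = 9.
Odds after that evidence = (67/9933) × 9 = 201/3311.
Target odds = 0.999/0.001 = 999.
Need 5ⁿ ≥ 999 ÷ (201/3311) = 1102563/67.
5⁶ = 15625 falls short of 1102563/67 but 5⁷ = 78125 reaches it, so n = 7.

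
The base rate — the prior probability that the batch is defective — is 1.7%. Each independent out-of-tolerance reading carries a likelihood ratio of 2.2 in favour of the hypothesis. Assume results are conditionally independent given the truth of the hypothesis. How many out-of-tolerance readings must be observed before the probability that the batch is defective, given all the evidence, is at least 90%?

8

Prior odds = 0.017/0.983 = 17/983.
Likelihood ratio per out-of-tolerance reading = 2.2.
Target odds: 0.9 ÷ 0.1 = 9.
Require 2.2ⁿ ≥ 9 ÷ (17/983) = 8847/17.
2.2⁷ = 19487171/78125 falls short of 8847/17 but 2.2⁸ = 214358881/390625 reaches it, so n = 8.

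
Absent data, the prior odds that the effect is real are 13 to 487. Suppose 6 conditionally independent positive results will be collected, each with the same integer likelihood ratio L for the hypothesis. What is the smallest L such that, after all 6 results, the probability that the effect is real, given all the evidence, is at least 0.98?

Prior odds = 13/487.
Target odds = 0.98/0.02 = 49.
Need L⁶ ≥ 49 ÷ (13/487) = 23863/13.
3⁶ = 729 < 23863/13 ≤ 4096 = 4⁶, so L = 4.

4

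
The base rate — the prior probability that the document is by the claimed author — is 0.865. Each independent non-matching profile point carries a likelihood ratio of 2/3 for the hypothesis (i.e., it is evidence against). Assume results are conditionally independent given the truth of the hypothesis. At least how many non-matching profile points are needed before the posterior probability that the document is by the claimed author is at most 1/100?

16

Prior odds = 0.865/0.135 = 173/27.
Likelihood ratio per non-matching profile point = 2/3.
Target odds: 0.01 ÷ 0.99 = 1/99.
Need (173/27) × (2/3)ⁿ ≤ 1/99, i.e. (2/3)ⁿ ≤ 3/1903.
(2/3)¹⁵ = 32768/14348907 is still above 3/1903 but (2/3)¹⁶ = 65536/43046721 is at or below it, so n = 16.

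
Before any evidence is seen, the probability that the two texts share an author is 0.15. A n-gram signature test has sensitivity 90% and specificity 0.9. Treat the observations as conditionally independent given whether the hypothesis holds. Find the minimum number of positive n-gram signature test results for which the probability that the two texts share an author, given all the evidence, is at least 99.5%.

Prior odds: 0.15 ÷ 0.85 = 3/17.
False-positive rate = 1 − 0.9 = 0.1; likelihood ratio of a positive = 0.9/0.1 = 9.
Target posterior odds = 0.995/0.005 = 199.
Need (3/17) × 9ⁿ ≥ 199, i.e. 9ⁿ ≥ 3383/3.
9³ = 729 falls short of 3383/3 but 9⁴ = 6561 reaches it, so n = 4.

4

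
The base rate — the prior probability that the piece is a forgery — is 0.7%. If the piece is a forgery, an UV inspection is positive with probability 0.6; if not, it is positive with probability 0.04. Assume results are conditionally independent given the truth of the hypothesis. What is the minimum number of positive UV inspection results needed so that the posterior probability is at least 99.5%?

Prior odds: 0.007 ÷ 0.993 = 7/993.
Likelihood ratio of a positive = 0.6/0.04 = 15.
Target odds: 0.995 ÷ 0.005 = 199.
Require 15ⁿ ≥ 199 ÷ (7/993) = 197607/7.
15³ = 3375 falls short of 197607/7 but 15⁴ = 50625 reaches it, so n = 4.

4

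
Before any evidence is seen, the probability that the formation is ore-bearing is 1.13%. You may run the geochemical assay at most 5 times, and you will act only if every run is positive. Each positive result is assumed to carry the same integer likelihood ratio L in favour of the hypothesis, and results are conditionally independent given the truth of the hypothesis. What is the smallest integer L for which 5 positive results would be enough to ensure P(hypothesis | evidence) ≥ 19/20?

5

Prior odds = 0.0113/0.9887 = 113/9887.
Target odds = 0.95/0.05 = 19.
Need L⁵ ≥ 19 ÷ (113/9887) = 187853/113.
4⁵ = 1024 < 187853/113 ≤ 3125 = 5⁵, so L = 5.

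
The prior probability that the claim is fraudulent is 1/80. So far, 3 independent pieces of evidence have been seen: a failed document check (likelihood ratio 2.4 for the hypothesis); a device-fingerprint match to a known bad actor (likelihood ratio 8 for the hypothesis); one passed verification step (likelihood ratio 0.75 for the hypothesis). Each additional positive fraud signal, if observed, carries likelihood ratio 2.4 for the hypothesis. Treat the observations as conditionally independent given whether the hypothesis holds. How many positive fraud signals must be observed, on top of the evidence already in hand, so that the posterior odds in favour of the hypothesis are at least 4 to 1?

Prior odds = 0.0125/0.9875 = 1/79.
Combined Bayes factor of the evidence already in hand = 2.4 × 8 × 0.75 = 14.4.
Odds after that evidence = (1/79) × 14.4 = 72/395.
Target odds = 4.
Need 2.4ⁿ ≥ 4 ÷ (72/395) = 395/18.
2.4³ = 13.824 falls short of 395/18 but 2.4⁴ = 33.1776 reaches it, so n = 4.

4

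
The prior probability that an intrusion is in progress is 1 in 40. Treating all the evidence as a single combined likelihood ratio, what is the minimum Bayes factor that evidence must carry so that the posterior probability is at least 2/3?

Prior odds = 0.025/0.975 = 1/39.
Target odds = (2/3)/(1/3) = 2.
Required Bayes factor = 2 ÷ (1/39) = 78.

78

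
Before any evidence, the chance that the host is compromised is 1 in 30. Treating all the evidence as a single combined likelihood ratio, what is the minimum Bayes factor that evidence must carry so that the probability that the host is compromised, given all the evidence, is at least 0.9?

Prior odds = (1/30)/(29/30) = 1/29.
Target odds = 0.9/0.1 = 9.
Required Bayes factor = 9 ÷ (1/29) = 261.

261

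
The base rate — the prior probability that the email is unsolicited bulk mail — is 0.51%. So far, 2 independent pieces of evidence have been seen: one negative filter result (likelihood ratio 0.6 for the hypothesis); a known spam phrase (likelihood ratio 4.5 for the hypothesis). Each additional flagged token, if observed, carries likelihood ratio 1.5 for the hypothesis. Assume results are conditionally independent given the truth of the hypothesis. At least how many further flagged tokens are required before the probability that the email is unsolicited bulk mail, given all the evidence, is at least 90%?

Prior odds = 0.0051/0.9949 = 51/9949.
Combined Bayes factor of the evidence already in hand = 0.6 × 4.5 = 2.7.
Odds after that evidence = (51/9949) × 2.7 = 1377/99490.
Target odds = 0.9/0.1 = 9.
Need 1.5ⁿ ≥ 9 ÷ (1377/99490) = 99490/153.
1.5¹⁵ = 14348907/32768 falls short of 99490/153 but 1.5¹⁶ = 43046721/65536 reaches it, so n = 16.

16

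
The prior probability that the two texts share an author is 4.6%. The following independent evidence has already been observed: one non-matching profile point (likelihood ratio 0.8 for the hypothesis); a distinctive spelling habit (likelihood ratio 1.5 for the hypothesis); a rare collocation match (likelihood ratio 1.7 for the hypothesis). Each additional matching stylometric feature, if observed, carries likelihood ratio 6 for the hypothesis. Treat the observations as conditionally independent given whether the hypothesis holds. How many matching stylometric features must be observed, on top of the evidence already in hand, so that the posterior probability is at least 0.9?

3

Prior odds = 0.046/0.954 = 23/477.
Combined Bayes factor of the evidence already in hand = 0.8 × 1.5 × 1.7 = 2.04.
Odds after that evidence = (23/477) × 2.04 = 391/3975.
Target odds = 0.9/0.1 = 9.
Need 6ⁿ ≥ 9 ÷ (391/3975) = 35775/391.
6² = 36 falls short of 35775/391 but 6³ = 216 reaches it, so n = 3.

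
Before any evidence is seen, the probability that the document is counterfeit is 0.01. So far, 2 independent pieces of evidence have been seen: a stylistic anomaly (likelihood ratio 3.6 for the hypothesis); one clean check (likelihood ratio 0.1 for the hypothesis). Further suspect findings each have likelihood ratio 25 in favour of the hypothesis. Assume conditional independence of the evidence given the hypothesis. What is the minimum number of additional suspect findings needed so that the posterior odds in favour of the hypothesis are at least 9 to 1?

Prior odds = 0.01/0.99 = 1/99.
Combined Bayes factor of the evidence already in hand = 3.6 × 0.1 = 0.36.
Odds after that evidence = (1/99) × 0.36 = 1/275.
Target odds = 9.
Need 25ⁿ ≥ 9 ÷ (1/275) = 2475.
25² = 625 falls short of 2475 but 25³ = 15625 reaches it, so n = 3.

3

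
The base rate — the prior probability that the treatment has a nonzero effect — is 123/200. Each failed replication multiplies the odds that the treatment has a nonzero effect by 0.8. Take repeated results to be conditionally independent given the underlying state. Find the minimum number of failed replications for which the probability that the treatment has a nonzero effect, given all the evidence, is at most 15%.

Prior odds = 0.615/0.385 = 123/77.
Likelihood ratio per failed replication = 0.8.
Target posterior odds = 0.15/0.85 = 3/17.
Require 0.8ⁿ ≤ 3/17 ÷ (123/77) = 77/697.
0.8⁹ = 262144/1953125 is still above 77/697 but 0.8¹⁰ = 1048576/9765625 is at or below it, so n = 10.

10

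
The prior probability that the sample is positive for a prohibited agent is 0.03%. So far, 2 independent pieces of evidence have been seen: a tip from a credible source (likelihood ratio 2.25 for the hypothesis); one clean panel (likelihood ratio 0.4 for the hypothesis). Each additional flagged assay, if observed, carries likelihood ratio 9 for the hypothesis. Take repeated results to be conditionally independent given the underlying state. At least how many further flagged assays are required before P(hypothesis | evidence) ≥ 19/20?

Prior odds = 0.0003/0.9997 = 3/9997.
Combined Bayes factor of the evidence already in hand = 2.25 × 0.4 = 0.9.
Odds after that evidence = (3/9997) × 0.9 = 27/99970.
Target odds = 0.95/0.05 = 19.
Need 9ⁿ ≥ 19 ÷ (27/99970) = 1899430/27.
9⁵ = 59049 falls short of 1899430/27 but 9⁶ = 531441 reaches it, so n = 6.

6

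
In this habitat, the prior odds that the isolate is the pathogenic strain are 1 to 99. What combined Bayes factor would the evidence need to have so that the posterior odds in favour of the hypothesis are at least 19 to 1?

Prior odds = 1/99.
Target odds = 19.
Required Bayes factor = 19 ÷ (1/99) = 1881.

1881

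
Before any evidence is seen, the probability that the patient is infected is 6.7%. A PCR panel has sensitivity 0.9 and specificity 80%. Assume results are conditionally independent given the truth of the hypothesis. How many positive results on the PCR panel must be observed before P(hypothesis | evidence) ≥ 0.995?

Prior odds = 0.067/0.933 = 67/933.
False-positive rate = 1 − 0.8 = 0.2; likelihood ratio of a positive = 0.9/0.2 = 4.5.
Target odds: 0.995 ÷ 0.005 = 199.
Require 4.5ⁿ ≥ 199 ÷ (67/933) = 185667/67.
4.5⁵ = 1845.28125 falls short of 185667/67 but 4.5⁶ = 8303.765625 reaches it, so n = 6.

6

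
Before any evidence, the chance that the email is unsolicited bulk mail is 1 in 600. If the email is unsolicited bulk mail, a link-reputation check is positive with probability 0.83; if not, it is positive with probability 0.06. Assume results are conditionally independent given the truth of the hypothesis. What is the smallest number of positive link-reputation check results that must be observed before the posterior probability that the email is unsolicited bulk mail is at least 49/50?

4

Prior odds: (1/600) ÷ (599/600) = 1/599.
Likelihood ratio of a positive = 0.83/0.06 = 83/6.
Target posterior odds = 0.98/0.02 = 49.
Require (83/6)ⁿ ≥ 49 ÷ (1/599) = 29351.
(83/6)³ = 571787/216 falls short of 29351 but (83/6)⁴ = 47458321/1296 reaches it, so n = 4.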